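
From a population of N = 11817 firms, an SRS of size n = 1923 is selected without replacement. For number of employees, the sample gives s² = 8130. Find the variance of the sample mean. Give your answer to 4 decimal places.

Under SRS without replacement, Var(ȳ) = (1 − f)·s²/n with f = n/N = 1923/11817 = 0.16273166.
Var(ȳ) = (1 − 0.16273166)·8130/1923 = 0.83726834·4.2277691 = 3.5397772.

3.5398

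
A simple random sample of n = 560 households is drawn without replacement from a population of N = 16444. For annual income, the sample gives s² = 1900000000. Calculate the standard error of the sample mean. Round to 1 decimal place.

1810.3

Under SRS without replacement, Var(ȳ) = (1 − f)·s²/n with f = n/N = 560/16444 = 0.03405497.
Var(ȳ) = (1 − 0.03405497)·1900000000/560 = 0.96594503·3.3928571 × 10^6 = 3.2773135 × 10^6.
SE(ȳ) = √(3.2773135 × 10^6) = 1810.3.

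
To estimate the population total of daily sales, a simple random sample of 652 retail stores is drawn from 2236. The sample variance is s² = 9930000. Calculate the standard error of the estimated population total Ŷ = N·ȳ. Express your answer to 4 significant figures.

232300

Var(Ŷ) = N²·Var(ȳ) = N²·(1 − n/N)·s²/n.
f = 652/2236 = 0.29159213; Var(ȳ) = 0.70840787·9930000/652 = 10789.095.
Var(Ŷ) = 2236² · 10789.095 = 5.3942195 × 10^10.
SE(Ŷ) = √(5.3942195 × 10^10) = 232300.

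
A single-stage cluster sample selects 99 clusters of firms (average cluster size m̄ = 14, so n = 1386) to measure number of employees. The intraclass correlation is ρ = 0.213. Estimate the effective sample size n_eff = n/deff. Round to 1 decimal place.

deff = 1 + (14 − 1)·0.213 = 1 + 2.769 = 3.769.
n_eff = 1386 / 3.769 = 367.7.

367.7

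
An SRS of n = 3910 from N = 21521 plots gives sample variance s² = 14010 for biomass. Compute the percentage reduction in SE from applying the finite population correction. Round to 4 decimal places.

f = n/N = 3910/21521 = 0.18168301.
SE_no-fpc = √(s²/n) = 1.8929132; SE_fpc = √((1−f)s²/n) = 1.7123458.
Ratio = √(1−f) = 0.90460875. Reduction = 100·(1 − 0.90460875) = 9.5391%.

9.5391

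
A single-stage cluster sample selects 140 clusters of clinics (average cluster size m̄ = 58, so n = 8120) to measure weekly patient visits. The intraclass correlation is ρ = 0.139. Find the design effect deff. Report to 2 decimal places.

8.92

deff = 1 + (58 − 1)·0.139 = 1 + 7.923 = 8.923.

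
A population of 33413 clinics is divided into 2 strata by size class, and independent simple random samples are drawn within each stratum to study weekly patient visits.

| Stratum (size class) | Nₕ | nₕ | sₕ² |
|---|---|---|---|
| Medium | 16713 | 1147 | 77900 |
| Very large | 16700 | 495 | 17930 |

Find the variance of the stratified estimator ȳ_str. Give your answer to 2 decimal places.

Var(ȳ_str) = Σₕ Wₕ²(1 − fₕ)sₕ²/nₕ with Wₕ = Nₕ/N, N = 33413.
Medium: Wₕ = 0.50019454; term = 0.50019454²·(1 − 0.06862921)·77900/1147 = 15.826123.
Very large: Wₕ = 0.49980546; term = 0.49980546²·(1 − 0.02964072)·17930/495 = 8.7803061.
Sum = 24.606429.

24.61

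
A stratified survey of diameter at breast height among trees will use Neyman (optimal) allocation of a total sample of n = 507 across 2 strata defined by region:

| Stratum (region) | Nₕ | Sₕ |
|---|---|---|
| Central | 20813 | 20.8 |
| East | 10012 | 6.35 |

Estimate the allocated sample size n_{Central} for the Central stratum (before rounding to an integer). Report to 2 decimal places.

442.08

Neyman allocation: nₕ = n·NₕSₕ / Σⱼ NⱼSⱼ.
Σ NⱼSⱼ = 20813·20.8 + 10012·6.35 = 496486.6.
n_{Central} = 507·20813·20.8 / 496486.6 = 442.08.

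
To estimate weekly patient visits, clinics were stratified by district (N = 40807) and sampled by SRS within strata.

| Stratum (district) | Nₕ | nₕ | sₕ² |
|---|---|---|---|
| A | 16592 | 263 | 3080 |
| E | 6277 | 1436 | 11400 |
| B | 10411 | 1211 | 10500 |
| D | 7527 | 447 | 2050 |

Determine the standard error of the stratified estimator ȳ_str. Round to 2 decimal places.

1.64

Var(ȳ_str) = Σₕ Wₕ²(1 − fₕ)sₕ²/nₕ with Wₕ = Nₕ/N, N = 40807.
A: Wₕ = 0.40659691; term = 0.40659691²·(1 − 0.01585101)·3080/263 = 1.9053903.
E: Wₕ = 0.15382165; term = 0.15382165²·(1 − 0.22877171)·11400/1436 = 0.14486661.
B: Wₕ = 0.25512780; term = 0.25512780²·(1 − 0.11631928)·10500/1211 = 0.49871921.
D: Wₕ = 0.18445365; term = 0.18445365²·(1 − 0.05938621)·2050/447 = 0.14676827.
Sum = 2.6957444.
SE = √(2.6957444) = 1.64.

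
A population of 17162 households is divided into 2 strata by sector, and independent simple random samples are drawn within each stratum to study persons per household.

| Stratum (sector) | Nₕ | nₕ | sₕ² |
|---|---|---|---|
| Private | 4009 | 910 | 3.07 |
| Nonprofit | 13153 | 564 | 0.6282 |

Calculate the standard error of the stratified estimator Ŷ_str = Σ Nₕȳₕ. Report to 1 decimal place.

Var(Ŷ_str) = Σₕ Nₕ²(1 − fₕ)sₕ²/nₕ.
Private: 4009²·(1 − 910/4009)·3.07/910 = 41913.566.
Nonprofit: 13153²·(1 − 564/13153)·0.6282/564 = 184431.41.
Sum = 226344.98.
SE = √(226344.98) = 475.8.

475.8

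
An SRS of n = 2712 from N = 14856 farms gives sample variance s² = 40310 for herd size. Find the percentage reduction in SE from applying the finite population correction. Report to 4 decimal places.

9.5872

f = n/N = 2712/14856 = 0.18255250.
SE_no-fpc = √(s²/n) = 3.85533; SE_fpc = √((1−f)s²/n) = 3.4857119.
Ratio = √(1−f) = 0.90412803. Reduction = 100·(1 − 0.90412803) = 9.5872%.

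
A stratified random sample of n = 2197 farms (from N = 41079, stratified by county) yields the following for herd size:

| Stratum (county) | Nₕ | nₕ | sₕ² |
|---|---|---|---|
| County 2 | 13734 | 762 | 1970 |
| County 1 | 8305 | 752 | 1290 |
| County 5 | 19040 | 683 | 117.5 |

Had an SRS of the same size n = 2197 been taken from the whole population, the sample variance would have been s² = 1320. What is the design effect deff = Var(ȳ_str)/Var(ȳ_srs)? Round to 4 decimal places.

Var(ȳ_str) = Σ Wₕ²(1−fₕ)sₕ²/nₕ with Wₕ = Nₕ/41079:
  County 2: (13734/41079)²·(1−762/13734)·1970/762 = 0.27294523
  County 1: (8305/41079)²·(1−752/8305)·1290/752 = 0.063766307
  County 5: (19040/41079)²·(1−683/19040)·117.5/683 = 0.035632483
  → Var(ȳ_str) = 0.37234402.
Var(ȳ_srs) = (1 − 2197/41079)·1320/2197 = 0.56868609.
deff = 0.37234402 / 0.56868609 = 0.6547.

0.6547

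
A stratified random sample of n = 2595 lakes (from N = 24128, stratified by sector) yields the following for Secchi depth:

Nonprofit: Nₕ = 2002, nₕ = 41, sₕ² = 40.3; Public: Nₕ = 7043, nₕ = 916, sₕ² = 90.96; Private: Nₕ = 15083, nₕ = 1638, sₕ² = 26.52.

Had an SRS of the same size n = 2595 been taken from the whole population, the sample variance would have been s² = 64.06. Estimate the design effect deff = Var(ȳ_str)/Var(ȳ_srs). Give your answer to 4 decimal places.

Var(ȳ_str) = Σ Wₕ²(1−fₕ)sₕ²/nₕ with Wₕ = Nₕ/24128:
  Nonprofit: (2002/24128)²·(1−41/2002)·40.3/41 = 0.0066285755
  Public: (7043/24128)²·(1−916/7043)·90.96/916 = 0.0073606793
  Private: (15083/24128)²·(1−1638/15083)·26.52/1638 = 0.0056398235
  → Var(ȳ_str) = 0.019629078.
Var(ȳ_srs) = (1 − 2595/24128)·64.06/2595 = 0.022030928.
deff = 0.019629078 / 0.022030928 = 0.8910.

0.8910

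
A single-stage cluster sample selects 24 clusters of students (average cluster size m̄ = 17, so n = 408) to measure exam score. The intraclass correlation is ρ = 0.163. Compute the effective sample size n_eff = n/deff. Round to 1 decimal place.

deff = 1 + (17 − 1)·0.163 = 1 + 2.608 = 3.608.
n_eff = 408 / 3.608 = 113.1.

113.1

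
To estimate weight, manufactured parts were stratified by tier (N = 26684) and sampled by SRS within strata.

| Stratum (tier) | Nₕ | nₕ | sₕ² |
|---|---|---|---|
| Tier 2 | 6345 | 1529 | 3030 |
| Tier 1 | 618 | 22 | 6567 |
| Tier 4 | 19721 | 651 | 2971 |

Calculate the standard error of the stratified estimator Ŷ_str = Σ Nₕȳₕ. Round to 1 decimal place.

43437.7

Var(Ŷ_str) = Σₕ Nₕ²(1 − fₕ)sₕ²/nₕ.
Tier 2: 6345²·(1 − 1529/6345)·3030/1529 = 6.0555452 × 10^7.
Tier 1: 618²·(1 − 22/618)·6567/22 = 1.0994591 × 10^8.
Tier 4: 19721²·(1 − 651/19721)·2971/651 = 1.716332 × 10^9.
Sum = 1.8868334 × 10^9.
SE = √(1.8868334 × 10^9) = 43437.7.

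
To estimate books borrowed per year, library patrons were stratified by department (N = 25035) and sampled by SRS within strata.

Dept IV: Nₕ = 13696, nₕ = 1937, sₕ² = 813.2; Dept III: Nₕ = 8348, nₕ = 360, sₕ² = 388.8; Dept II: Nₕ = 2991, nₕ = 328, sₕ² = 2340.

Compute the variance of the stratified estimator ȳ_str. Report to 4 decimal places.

0.3135

Var(ȳ_str) = Σₕ Wₕ²(1 − fₕ)sₕ²/nₕ with Wₕ = Nₕ/N, N = 25035.
Dept IV: Wₕ = 0.54707410; term = 0.54707410²·(1 − 0.14142815)·813.2/1937 = 0.10787895.
Dept III: Wₕ = 0.33345317; term = 0.33345317²·(1 − 0.04312410)·388.8/360 = 0.11490768.
Dept II: Wₕ = 0.11947274; term = 0.11947274²·(1 − 0.10966232)·2340/328 = 0.090663901.
Sum = 0.31345053.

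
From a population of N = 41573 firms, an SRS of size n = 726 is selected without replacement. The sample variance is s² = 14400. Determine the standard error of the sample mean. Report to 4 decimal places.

4.4146

Under SRS without replacement, Var(ȳ) = (1 − f)·s²/n with f = n/N = 726/41573 = 0.01746326.
Var(ȳ) = (1 − 0.01746326)·14400/726 = 0.98253674·19.834711 = 19.488332.
SE(ȳ) = √(19.488332) = 4.4146.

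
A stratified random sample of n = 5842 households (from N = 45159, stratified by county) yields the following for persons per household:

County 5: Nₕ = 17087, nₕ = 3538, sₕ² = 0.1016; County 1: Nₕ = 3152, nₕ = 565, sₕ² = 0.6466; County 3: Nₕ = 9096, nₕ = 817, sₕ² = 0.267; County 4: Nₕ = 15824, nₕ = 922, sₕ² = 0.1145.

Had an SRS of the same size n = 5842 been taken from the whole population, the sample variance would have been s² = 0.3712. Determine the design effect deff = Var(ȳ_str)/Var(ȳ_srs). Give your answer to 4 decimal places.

0.6194

Var(ȳ_str) = Σ Wₕ²(1−fₕ)sₕ²/nₕ with Wₕ = Nₕ/45159:
  County 5: (17087/45159)²·(1−3538/17087)·0.1016/3538 = 3.2600203 × 10^-6
  County 1: (3152/45159)²·(1−565/3152)·0.6466/565 = 4.5759499 × 10^-6
  County 3: (9096/45159)²·(1−817/9096)·0.267/817 = 1.2067822 × 10^-5
  County 4: (15824/45159)²·(1−922/15824)·0.1145/922 = 1.4359746 × 10^-5
  → Var(ȳ_str) = 3.4263538 × 10^-5.
Var(ȳ_srs) = (1 − 5842/45159)·0.3712/5842 = 5.5320038 × 10^-5.
deff = (3.4263538 × 10^-5) / (5.5320038 × 10^-5) = 0.6194.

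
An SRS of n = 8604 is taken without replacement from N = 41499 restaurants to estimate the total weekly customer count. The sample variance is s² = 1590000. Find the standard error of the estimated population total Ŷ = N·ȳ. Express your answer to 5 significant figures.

Var(Ŷ) = N²·Var(ȳ) = N²·(1 − n/N)·s²/n.
f = 8604/41499 = 0.20733030; Var(ȳ) = 0.79266970·1590000/8604 = 146.48359.
Var(Ŷ) = 41499² · 146.48359 = 2.522692 × 10^11.
SE(Ŷ) = √(2.522692 × 10^11) = 502260.

502260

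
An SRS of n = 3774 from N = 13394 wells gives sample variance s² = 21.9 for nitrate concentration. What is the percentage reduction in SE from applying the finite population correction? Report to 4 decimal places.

15.2514

f = n/N = 3774/13394 = 0.28176796.
SE_no-fpc = √(s²/n) = 0.076176517; SE_fpc = √((1−f)s²/n) = 0.06455851.
Ratio = √(1−f) = 0.84748572. Reduction = 100·(1 − 0.84748572) = 15.2514%.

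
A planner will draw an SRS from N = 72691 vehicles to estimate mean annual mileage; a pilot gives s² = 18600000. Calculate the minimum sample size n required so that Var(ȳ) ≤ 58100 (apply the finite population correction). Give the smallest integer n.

Without fpc, n₀ = s²/D = 18600000/58100 = 320.1377.
With fpc, (1 − n/N)·s²/n ≤ D requires n ≥ n₀/(1 + n₀/N) = 320.1377/(1 + 320.1377/72691) = 318.7340.
Rounding up, n = 319.

319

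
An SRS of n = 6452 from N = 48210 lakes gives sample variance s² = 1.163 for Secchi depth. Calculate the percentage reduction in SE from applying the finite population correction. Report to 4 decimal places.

f = n/N = 6452/48210 = 0.13383116.
SE_no-fpc = √(s²/n) = 0.013425877; SE_fpc = √((1−f)s²/n) = 0.012495221.
Ratio = √(1−f) = 0.93068192. Reduction = 100·(1 − 0.93068192) = 6.9318%.

6.9318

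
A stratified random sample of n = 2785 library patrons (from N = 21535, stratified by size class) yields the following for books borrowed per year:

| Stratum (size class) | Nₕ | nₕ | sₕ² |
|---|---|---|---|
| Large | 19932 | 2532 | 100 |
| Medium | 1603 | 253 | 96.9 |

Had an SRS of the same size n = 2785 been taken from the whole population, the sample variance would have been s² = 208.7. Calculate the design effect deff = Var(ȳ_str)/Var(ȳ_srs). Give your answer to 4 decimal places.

0.4801

Var(ȳ_str) = Σ Wₕ²(1−fₕ)sₕ²/nₕ with Wₕ = Nₕ/21535:
  Large: (19932/21535)²·(1−2532/19932)·100/2532 = 0.02953566
  Medium: (1603/21535)²·(1−253/1603)·96.9/253 = 0.0017872314
  → Var(ȳ_str) = 0.031322891.
Var(ȳ_srs) = (1 − 2785/21535)·208.7/2785 = 0.065245963.
deff = 0.031322891 / 0.065245963 = 0.4801.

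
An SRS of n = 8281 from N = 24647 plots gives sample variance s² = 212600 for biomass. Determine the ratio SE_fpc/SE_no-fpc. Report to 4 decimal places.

0.8149

f = n/N = 8281/24647 = 0.33598410.
SE_no-fpc = √(s²/n) = 5.0668756; SE_fpc = √((1−f)s²/n) = 4.1288535.
Ratio = √(1−f) = 0.81487171.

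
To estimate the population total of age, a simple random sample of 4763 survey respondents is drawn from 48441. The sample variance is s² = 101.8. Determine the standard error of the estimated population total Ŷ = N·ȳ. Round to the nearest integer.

Var(Ŷ) = N²·Var(ȳ) = N²·(1 − n/N)·s²/n.
f = 4763/48441 = 0.09832580; Var(ȳ) = 0.90167420·101.8/4763 = 0.019271559.
Var(Ŷ) = 48441² · 0.019271559 = 4.5221301 × 10^7.
SE(Ŷ) = √(4.5221301 × 10^7) = 6725.

6725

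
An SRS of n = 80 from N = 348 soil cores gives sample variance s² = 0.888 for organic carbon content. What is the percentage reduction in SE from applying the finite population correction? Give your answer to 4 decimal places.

12.2438

f = n/N = 80/348 = 0.22988506.
SE_no-fpc = √(s²/n) = 0.10535654; SE_fpc = √((1−f)s²/n) = 0.092456887.
Ratio = √(1−f) = 0.87756193. Reduction = 100·(1 − 0.87756193) = 12.2438%.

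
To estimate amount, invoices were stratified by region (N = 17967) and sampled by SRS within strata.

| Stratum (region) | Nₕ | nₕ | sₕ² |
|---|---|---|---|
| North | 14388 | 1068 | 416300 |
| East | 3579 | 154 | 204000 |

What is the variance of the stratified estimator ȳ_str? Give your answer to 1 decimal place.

Var(ȳ_str) = Σₕ Wₕ²(1 − fₕ)sₕ²/nₕ with Wₕ = Nₕ/N, N = 17967.
North: Wₕ = 0.80080147; term = 0.80080147²·(1 − 0.07422852)·416300/1068 = 231.41349.
East: Wₕ = 0.19919853; term = 0.19919853²·(1 − 0.04302878)·204000/154 = 50.301459.
Sum = 281.71495.

281.7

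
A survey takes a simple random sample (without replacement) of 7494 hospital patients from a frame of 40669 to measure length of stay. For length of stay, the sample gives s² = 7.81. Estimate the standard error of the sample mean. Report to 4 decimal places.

Under SRS without replacement, Var(ȳ) = (1 − f)·s²/n with f = n/N = 7494/40669 = 0.18426812.
Var(ȳ) = (1 − 0.18426812)·7.81/7494 = 0.81573188·0.0010421671 = 8.5012891 × 10^-4.
SE(ȳ) = √(8.5012891 × 10^-4) = 0.0292.

0.0292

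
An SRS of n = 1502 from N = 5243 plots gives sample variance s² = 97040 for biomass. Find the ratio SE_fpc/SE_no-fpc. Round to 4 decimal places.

0.8447

f = n/N = 1502/5243 = 0.28647721.
SE_no-fpc = √(s²/n) = 8.0378598; SE_fpc = √((1−f)s²/n) = 6.7896026.
Ratio = √(1−f) = 0.84470278.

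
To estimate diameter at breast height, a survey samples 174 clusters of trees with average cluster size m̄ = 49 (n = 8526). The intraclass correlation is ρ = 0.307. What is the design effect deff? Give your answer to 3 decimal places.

15.736

deff = 1 + (49 − 1)·0.307 = 1 + 14.736 = 15.736.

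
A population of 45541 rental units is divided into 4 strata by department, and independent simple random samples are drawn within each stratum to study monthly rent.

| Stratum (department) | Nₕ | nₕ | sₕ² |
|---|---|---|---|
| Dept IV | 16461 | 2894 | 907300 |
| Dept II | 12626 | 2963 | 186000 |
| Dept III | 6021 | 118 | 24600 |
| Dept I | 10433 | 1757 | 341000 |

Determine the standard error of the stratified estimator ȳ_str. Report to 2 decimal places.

Var(ȳ_str) = Σₕ Wₕ²(1 − fₕ)sₕ²/nₕ with Wₕ = Nₕ/N, N = 45541.
Dept IV: Wₕ = 0.36145451; term = 0.36145451²·(1 − 0.17580949)·907300/2894 = 33.758823.
Dept II: Wₕ = 0.27724468; term = 0.27724468²·(1 − 0.23467448)·186000/2963 = 3.6927842.
Dept III: Wₕ = 0.13221054; term = 0.13221054²·(1 − 0.01959807)·24600/118 = 3.5726411.
Dept I: Wₕ = 0.22909027; term = 0.22909027²·(1 − 0.16840794)·341000/1757 = 8.4704453.
Sum = 49.494694.
SE = √(49.494694) = 7.04.

7.04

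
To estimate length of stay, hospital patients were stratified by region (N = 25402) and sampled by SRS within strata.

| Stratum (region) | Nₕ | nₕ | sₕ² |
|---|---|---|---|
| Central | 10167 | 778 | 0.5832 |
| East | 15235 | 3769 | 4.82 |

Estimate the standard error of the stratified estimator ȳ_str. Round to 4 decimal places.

Var(ȳ_str) = Σₕ Wₕ²(1 − fₕ)sₕ²/nₕ with Wₕ = Nₕ/N, N = 25402.
Central: Wₕ = 0.40024408; term = 0.40024408²·(1 − 0.07652208)·0.5832/778 = 1.1089559 × 10^-4.
East: Wₕ = 0.59975592; term = 0.59975592²·(1 − 0.24739088)·4.82/3769 = 3.4620989 × 10^-4.
Sum = 4.5710548 × 10^-4.
SE = √(4.5710548 × 10^-4) = 0.0214.

0.0214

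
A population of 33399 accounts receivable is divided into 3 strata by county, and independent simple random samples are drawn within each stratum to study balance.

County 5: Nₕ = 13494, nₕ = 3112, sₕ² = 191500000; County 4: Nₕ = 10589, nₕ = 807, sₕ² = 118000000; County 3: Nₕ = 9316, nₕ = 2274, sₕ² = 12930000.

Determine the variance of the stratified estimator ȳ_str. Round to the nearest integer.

21640

Var(ȳ_str) = Σₕ Wₕ²(1 − fₕ)sₕ²/nₕ with Wₕ = Nₕ/N, N = 33399.
County 5: Wₕ = 0.40402407; term = 0.40402407²·(1 − 0.23062102)·191500000/3112 = 7728.3004.
County 4: Wₕ = 0.31704542; term = 0.31704542²·(1 − 0.07621116)·118000000/807 = 13577.636.
County 3: Wₕ = 0.27893051; term = 0.27893051²·(1 − 0.24409618)·12930000/2274 = 334.40028.
Sum = 21640.337.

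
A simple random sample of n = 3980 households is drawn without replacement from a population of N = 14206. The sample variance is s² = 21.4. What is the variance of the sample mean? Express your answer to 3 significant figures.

Under SRS without replacement, Var(ȳ) = (1 − f)·s²/n with f = n/N = 3980/14206 = 0.28016331.
Var(ȳ) = (1 − 0.28016331)·21.4/3980 = 0.71983669·0.0053768844 = 0.0038704787.

0.00387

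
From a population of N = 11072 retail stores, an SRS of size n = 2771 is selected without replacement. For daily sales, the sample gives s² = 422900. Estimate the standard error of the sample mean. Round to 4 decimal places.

10.6968

Under SRS without replacement, Var(ȳ) = (1 − f)·s²/n with f = n/N = 2771/11072 = 0.25027095.
Var(ȳ) = (1 − 0.25027095)·422900/2771 = 0.74972905·152.61638 = 114.42094.
SE(ȳ) = √(114.42094) = 10.6968.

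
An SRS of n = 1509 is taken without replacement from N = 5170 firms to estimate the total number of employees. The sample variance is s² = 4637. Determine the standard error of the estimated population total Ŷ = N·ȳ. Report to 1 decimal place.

Var(Ŷ) = N²·Var(ȳ) = N²·(1 − n/N)·s²/n.
f = 1509/5170 = 0.29187621; Var(ȳ) = 0.70812379·4637/1509 = 2.1759907.
Var(Ŷ) = 5170² · 2.1759907 = 5.8161838 × 10^7.
SE(Ŷ) = √(5.8161838 × 10^7) = 7626.4.

7626.4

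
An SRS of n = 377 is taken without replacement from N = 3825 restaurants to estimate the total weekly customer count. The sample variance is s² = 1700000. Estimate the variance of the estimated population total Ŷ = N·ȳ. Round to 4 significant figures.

Var(Ŷ) = N²·Var(ȳ) = N²·(1 − n/N)·s²/n.
f = 377/3825 = 0.09856209; Var(ȳ) = 0.90143791·1700000/377 = 4064.8394.
Var(Ŷ) = 3825² · 4064.8394 = 5.9471141 × 10^10.

5.947 × 10^10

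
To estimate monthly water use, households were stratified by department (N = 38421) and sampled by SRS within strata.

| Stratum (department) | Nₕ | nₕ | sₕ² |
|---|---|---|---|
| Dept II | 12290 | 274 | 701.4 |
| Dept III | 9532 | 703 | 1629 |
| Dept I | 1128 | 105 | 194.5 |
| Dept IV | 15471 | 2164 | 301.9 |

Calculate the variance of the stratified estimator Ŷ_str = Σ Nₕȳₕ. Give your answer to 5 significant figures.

6.0390 × 10^8

Var(Ŷ_str) = Σₕ Nₕ²(1 − fₕ)sₕ²/nₕ.
Dept II: 12290²·(1 − 274/12290)·701.4/274 = 3.7803064 × 10^8.
Dept III: 9532²·(1 − 703/9532)·1629/703 = 1.9501199 × 10^8.
Dept I: 1128²·(1 − 105/1128)·194.5/105 = 2.1375439 × 10^6.
Dept IV: 15471²·(1 − 2164/15471)·301.9/2164 = 2.872132 × 10^7.
Sum = 6.0390149 × 10^8.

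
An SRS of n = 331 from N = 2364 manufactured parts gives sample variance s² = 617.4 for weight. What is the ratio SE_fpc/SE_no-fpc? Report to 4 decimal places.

0.9274

f = n/N = 331/2364 = 0.14001692.
SE_no-fpc = √(s²/n) = 1.365744; SE_fpc = √((1−f)s²/n) = 1.2665265.
Ratio = √(1−f) = 0.92735273.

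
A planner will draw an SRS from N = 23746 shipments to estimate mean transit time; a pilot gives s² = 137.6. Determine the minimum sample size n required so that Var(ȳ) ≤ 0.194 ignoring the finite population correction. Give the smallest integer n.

710

Without fpc, n₀ = s²/D = 137.6/0.194 = 709.2784.
Rounding up, n = 710.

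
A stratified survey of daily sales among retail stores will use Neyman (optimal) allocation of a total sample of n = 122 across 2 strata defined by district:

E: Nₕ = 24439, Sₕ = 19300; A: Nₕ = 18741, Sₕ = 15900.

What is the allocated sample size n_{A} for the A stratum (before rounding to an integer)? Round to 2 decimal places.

47.23

Neyman allocation: nₕ = n·NₕSₕ / Σⱼ NⱼSⱼ.
Σ NⱼSⱼ = 24439·19300 + 18741·15900 = 7.696546 × 10^8.
n_{A} = 122·18741·15900 / (7.696546 × 10^8) = 47.23.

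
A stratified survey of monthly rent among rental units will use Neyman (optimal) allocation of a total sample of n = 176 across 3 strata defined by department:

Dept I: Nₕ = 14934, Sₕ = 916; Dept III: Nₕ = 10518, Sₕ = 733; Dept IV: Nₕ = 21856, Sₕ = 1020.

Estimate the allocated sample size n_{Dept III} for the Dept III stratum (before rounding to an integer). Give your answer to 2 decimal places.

Neyman allocation: nₕ = n·NₕSₕ / Σⱼ NⱼSⱼ.
Σ NⱼSⱼ = 14934·916 + 10518·733 + 21856·1020 = 4.3682358 × 10^7.
n_{Dept III} = 176·10518·733 / (4.3682358 × 10^7) = 31.06.

31.06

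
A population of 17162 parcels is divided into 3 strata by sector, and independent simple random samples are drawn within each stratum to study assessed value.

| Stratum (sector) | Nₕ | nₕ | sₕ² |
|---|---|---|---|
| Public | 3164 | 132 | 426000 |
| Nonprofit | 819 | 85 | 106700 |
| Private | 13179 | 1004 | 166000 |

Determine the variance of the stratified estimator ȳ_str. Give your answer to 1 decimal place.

Var(ȳ_str) = Σₕ Wₕ²(1 − fₕ)sₕ²/nₕ with Wₕ = Nₕ/N, N = 17162.
Public: Wₕ = 0.18436080; term = 0.18436080²·(1 − 0.04171934)·426000/132 = 105.11521.
Nonprofit: Wₕ = 0.04772171; term = 0.04772171²·(1 − 0.10378510)·106700/85 = 2.5620621.
Private: Wₕ = 0.76791749; term = 0.76791749²·(1 − 0.07618180)·166000/1004 = 90.072042.
Sum = 197.74931.

197.7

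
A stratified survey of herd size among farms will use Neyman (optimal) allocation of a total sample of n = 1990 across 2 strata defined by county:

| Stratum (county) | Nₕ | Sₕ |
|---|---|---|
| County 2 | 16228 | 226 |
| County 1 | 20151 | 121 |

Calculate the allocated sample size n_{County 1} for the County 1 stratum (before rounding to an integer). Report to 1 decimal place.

Neyman allocation: nₕ = n·NₕSₕ / Σⱼ NⱼSⱼ.
Σ NⱼSⱼ = 16228·226 + 20151·121 = 6.105799 × 10^6.
n_{County 1} = 1990·20151·121 / (6.105799 × 10^6) = 794.7.

794.7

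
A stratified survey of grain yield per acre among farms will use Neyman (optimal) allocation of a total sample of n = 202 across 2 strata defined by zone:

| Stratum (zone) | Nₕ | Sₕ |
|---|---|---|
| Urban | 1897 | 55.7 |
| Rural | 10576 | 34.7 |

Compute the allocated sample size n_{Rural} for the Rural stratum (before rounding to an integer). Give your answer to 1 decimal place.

156.8

Neyman allocation: nₕ = n·NₕSₕ / Σⱼ NⱼSⱼ.
Σ NⱼSⱼ = 1897·55.7 + 10576·34.7 = 472650.1.
n_{Rural} = 202·10576·34.7 / 472650.1 = 156.8.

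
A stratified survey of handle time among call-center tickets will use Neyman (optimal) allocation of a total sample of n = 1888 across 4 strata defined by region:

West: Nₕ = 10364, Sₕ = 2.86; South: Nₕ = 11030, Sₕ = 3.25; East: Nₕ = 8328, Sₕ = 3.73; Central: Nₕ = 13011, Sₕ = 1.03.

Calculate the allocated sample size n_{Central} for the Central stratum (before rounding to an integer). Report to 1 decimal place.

Neyman allocation: nₕ = n·NₕSₕ / Σⱼ NⱼSⱼ.
Σ NⱼSⱼ = 10364·2.86 + 11030·3.25 + 8328·3.73 + 13011·1.03 = 109953.31.
n_{Central} = 1888·13011·1.03 / 109953.31 = 230.1.

230.1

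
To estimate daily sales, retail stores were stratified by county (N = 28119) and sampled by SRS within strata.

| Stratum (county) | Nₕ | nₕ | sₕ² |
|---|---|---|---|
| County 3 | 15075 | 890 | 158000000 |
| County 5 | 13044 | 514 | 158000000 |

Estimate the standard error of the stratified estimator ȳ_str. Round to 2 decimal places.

334.00

Var(ȳ_str) = Σₕ Wₕ²(1 − fₕ)sₕ²/nₕ with Wₕ = Nₕ/N, N = 28119.
County 3: Wₕ = 0.53611437; term = 0.53611437²·(1 − 0.05903814)·158000000/890 = 48012.464.
County 5: Wₕ = 0.46388563; term = 0.46388563²·(1 − 0.03940509)·158000000/514 = 63541.298.
Sum = 111553.76.
SE = √(111553.76) = 334.00.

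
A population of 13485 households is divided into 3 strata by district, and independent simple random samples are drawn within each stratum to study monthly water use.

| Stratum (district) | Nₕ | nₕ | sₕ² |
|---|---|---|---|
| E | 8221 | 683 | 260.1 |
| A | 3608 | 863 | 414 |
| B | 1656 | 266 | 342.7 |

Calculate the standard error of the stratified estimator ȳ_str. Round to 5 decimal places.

0.41499

Var(ȳ_str) = Σₕ Wₕ²(1 − fₕ)sₕ²/nₕ with Wₕ = Nₕ/N, N = 13485.
E: Wₕ = 0.60964034; term = 0.60964034²·(1 − 0.08307992)·260.1/683 = 0.12977724.
A: Wₕ = 0.26755654; term = 0.26755654²·(1 − 0.23919069)·414/863 = 0.02612742.
B: Wₕ = 0.12280311; term = 0.12280311²·(1 − 0.16062802)·342.7/266 = 0.016308188.
Sum = 0.17221285.
SE = √(0.17221285) = 0.41499.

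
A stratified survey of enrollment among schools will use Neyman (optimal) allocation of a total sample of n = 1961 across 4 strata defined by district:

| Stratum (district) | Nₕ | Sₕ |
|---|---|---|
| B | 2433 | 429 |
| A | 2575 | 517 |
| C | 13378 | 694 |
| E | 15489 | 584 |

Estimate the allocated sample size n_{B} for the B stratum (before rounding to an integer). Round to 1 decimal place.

Neyman allocation: nₕ = n·NₕSₕ / Σⱼ NⱼSⱼ.
Σ NⱼSⱼ = 2433·429 + 2575·517 + 13378·694 + 15489·584 = 2.070494 × 10^7.
n_{B} = 1961·2433·429 / (2.070494 × 10^7) = 98.9.

98.9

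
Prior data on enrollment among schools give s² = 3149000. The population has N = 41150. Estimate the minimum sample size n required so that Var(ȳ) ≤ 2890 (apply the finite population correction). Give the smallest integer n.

Without fpc, n₀ = s²/D = 3149000/2890 = 1089.6194.
With fpc, (1 − n/N)·s²/n ≤ D requires n ≥ n₀/(1 + n₀/N) = 1089.6194/(1 + 1089.6194/41150) = 1061.5114.
Rounding up, n = 1062.

1062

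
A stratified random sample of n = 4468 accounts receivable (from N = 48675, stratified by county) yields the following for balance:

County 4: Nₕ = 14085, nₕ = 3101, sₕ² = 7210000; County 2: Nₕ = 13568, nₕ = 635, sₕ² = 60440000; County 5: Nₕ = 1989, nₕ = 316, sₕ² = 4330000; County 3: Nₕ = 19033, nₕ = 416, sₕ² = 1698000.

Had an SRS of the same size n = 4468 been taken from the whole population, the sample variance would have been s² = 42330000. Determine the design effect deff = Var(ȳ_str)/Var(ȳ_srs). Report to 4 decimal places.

0.9101

Var(ȳ_str) = Σ Wₕ²(1−fₕ)sₕ²/nₕ with Wₕ = Nₕ/48675:
  County 4: (14085/48675)²·(1−3101/14085)·7210000/3101 = 151.82348
  County 2: (13568/48675)²·(1−635/13568)·60440000/635 = 7049.4287
  County 5: (1989/48675)²·(1−316/1989)·4330000/316 = 19.245075
  County 3: (19033/48675)²·(1−416/19033)·1698000/416 = 610.44899
  → Var(ȳ_str) = 7830.9462.
Var(ȳ_srs) = (1 − 4468/48675)·42330000/4468 = 8604.392.
deff = 7830.9462 / 8604.392 = 0.9101.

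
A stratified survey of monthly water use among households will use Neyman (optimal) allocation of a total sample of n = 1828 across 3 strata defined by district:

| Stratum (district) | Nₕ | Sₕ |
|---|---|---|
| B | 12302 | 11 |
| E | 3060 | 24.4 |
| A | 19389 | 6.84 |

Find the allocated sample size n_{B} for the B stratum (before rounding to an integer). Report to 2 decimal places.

722.02

Neyman allocation: nₕ = n·NₕSₕ / Σⱼ NⱼSⱼ.
Σ NⱼSⱼ = 12302·11 + 3060·24.4 + 19389·6.84 = 342606.76.
n_{B} = 1828·12302·11 / 342606.76 = 722.02.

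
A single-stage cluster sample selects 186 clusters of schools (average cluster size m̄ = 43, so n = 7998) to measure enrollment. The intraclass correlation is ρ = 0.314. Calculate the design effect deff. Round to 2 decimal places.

14.19

deff = 1 + (43 − 1)·0.314 = 1 + 13.188 = 14.188.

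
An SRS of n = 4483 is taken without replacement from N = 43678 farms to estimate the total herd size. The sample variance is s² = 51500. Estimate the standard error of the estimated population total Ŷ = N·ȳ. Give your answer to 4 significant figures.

140200

Var(Ŷ) = N²·Var(ȳ) = N²·(1 − n/N)·s²/n.
f = 4483/43678 = 0.10263748; Var(ȳ) = 0.89736252·51500/4483 = 10.30876.
Var(Ŷ) = 43678² · 10.30876 = 1.9666719 × 10^10.
SE(Ŷ) = √(1.9666719 × 10^10) = 140200.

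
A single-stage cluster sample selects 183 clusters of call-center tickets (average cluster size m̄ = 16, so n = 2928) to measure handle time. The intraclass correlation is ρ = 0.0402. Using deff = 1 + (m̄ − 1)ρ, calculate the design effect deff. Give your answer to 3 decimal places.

1.603

deff = 1 + (16 − 1)·0.0402 = 1 + 0.603 = 1.603.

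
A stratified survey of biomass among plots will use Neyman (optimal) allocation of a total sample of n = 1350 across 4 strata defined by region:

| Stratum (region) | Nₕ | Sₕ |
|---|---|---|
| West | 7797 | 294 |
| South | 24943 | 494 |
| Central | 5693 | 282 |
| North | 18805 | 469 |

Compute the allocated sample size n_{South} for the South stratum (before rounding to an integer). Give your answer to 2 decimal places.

664.34

Neyman allocation: nₕ = n·NₕSₕ / Σⱼ NⱼSⱼ.
Σ NⱼSⱼ = 7797·294 + 24943·494 + 5693·282 + 18805·469 = 2.5039131 × 10^7.
n_{South} = 1350·24943·494 / (2.5039131 × 10^7) = 664.34.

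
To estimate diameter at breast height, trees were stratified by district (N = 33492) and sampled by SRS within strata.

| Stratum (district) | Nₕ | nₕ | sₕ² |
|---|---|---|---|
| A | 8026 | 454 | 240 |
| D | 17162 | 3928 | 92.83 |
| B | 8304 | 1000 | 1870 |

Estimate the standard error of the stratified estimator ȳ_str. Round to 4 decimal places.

Var(ȳ_str) = Σₕ Wₕ²(1 − fₕ)sₕ²/nₕ with Wₕ = Nₕ/N, N = 33492.
A: Wₕ = 0.23963932; term = 0.23963932²·(1 − 0.05656616)·240/454 = 0.028640658.
D: Wₕ = 0.51242088; term = 0.51242088²·(1 − 0.22887775)·92.83/3928 = 0.0047851299.
B: Wₕ = 0.24793981; term = 0.24793981²·(1 − 0.12042389)·1870/1000 = 0.10111313.
Sum = 0.13453892.
SE = √(0.13453892) = 0.3668.

0.3668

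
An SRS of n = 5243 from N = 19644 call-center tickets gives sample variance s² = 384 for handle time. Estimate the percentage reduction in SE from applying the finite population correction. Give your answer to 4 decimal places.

f = n/N = 5243/19644 = 0.26690083.
SE_no-fpc = √(s²/n) = 0.27062984; SE_fpc = √((1−f)s²/n) = 0.23171655.
Ratio = √(1−f) = 0.85621210. Reduction = 100·(1 − 0.85621210) = 14.3788%.

14.3788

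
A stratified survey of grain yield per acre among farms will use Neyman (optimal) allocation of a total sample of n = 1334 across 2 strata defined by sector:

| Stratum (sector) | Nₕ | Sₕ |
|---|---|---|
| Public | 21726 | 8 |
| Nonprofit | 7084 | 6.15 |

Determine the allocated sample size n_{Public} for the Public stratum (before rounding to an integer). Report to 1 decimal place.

1066.6

Neyman allocation: nₕ = n·NₕSₕ / Σⱼ NⱼSⱼ.
Σ NⱼSⱼ = 21726·8 + 7084·6.15 = 217374.6.
n_{Public} = 1334·21726·8 / 217374.6 = 1066.6.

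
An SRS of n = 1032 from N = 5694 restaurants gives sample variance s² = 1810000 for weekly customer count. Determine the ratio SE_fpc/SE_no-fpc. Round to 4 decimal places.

0.9049

f = n/N = 1032/5694 = 0.18124341.
SE_no-fpc = √(s²/n) = 41.879302; SE_fpc = √((1−f)s²/n) = 37.894558.
Ratio = √(1−f) = 0.90485169.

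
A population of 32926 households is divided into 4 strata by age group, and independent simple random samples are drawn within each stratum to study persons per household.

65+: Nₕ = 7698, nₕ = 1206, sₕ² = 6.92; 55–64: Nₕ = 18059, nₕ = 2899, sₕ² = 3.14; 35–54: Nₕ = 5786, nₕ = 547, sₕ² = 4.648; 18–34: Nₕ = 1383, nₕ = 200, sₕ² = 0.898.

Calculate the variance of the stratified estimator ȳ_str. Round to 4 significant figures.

7.824 × 10^-4

Var(ȳ_str) = Σₕ Wₕ²(1 − fₕ)sₕ²/nₕ with Wₕ = Nₕ/N, N = 32926.
65+: Wₕ = 0.23379700; term = 0.23379700²·(1 − 0.15666407)·6.92/1206 = 2.6450705 × 10^-4.
55–64: Wₕ = 0.54847233; term = 0.54847233²·(1 − 0.16052938)·3.14/2899 = 2.735246 × 10^-4.
35–54: Wₕ = 0.17572739; term = 0.17572739²·(1 − 0.09453854)·4.648/547 = 2.3758973 × 10^-4.
18–34: Wₕ = 0.04200328; term = 0.04200328²·(1 − 0.14461316)·0.898/200 = 6.77603 × 10^-6.
Sum = 7.8239741 × 10^-4.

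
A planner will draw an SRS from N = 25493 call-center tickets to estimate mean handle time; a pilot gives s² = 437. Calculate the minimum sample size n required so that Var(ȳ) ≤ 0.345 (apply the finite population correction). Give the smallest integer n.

Without fpc, n₀ = s²/D = 437/0.345 = 1266.6667.
With fpc, (1 − n/N)·s²/n ≤ D requires n ≥ n₀/(1 + n₀/N) = 1266.6667/(1 + 1266.6667/25493) = 1206.7091.
Rounding up, n = 1207.

1207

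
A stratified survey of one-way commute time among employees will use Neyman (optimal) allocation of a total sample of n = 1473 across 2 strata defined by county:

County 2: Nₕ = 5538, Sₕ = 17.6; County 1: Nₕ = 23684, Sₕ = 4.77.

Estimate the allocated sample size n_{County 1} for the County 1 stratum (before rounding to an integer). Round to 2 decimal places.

Neyman allocation: nₕ = n·NₕSₕ / Σⱼ NⱼSⱼ.
Σ NⱼSⱼ = 5538·17.6 + 23684·4.77 = 210441.48.
n_{County 1} = 1473·23684·4.77 / 210441.48 = 790.76.

790.76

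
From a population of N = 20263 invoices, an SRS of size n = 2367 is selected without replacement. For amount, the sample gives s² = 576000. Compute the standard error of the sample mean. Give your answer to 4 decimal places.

14.6601

Under SRS without replacement, Var(ȳ) = (1 − f)·s²/n with f = n/N = 2367/20263 = 0.11681390.
Var(ȳ) = (1 − 0.11681390)·576000/2367 = 0.88318610·243.34601 = 214.91981.
SE(ȳ) = √(214.91981) = 14.6601.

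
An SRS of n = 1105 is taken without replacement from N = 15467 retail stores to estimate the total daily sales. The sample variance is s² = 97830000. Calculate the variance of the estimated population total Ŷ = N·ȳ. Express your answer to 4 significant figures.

Var(Ŷ) = N²·Var(ȳ) = N²·(1 − n/N)·s²/n.
f = 1105/15467 = 0.07144243; Var(ȳ) = 0.92855757·97830000/1105 = 82208.857.
Var(Ŷ) = 15467² · 82208.857 = 1.9666668 × 10^13.

1.967 × 10^13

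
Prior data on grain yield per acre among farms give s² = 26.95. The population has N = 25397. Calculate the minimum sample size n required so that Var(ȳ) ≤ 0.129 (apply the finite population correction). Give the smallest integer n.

Without fpc, n₀ = s²/D = 26.95/0.129 = 208.9147.
With fpc, (1 − n/N)·s²/n ≤ D requires n ≥ n₀/(1 + n₀/N) = 208.9147/(1 + 208.9147/25397) = 207.2102.
Rounding up, n = 208.

208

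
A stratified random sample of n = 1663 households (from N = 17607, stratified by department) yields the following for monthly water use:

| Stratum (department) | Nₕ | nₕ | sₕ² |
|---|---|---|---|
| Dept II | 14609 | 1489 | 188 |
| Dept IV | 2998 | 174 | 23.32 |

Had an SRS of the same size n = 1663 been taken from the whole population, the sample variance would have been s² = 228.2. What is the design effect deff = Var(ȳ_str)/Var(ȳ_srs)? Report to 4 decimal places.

Var(ȳ_str) = Σ Wₕ²(1−fₕ)sₕ²/nₕ with Wₕ = Nₕ/17607:
  Dept II: (14609/17607)²·(1−1489/14609)·188/1489 = 0.078063271
  Dept IV: (2998/17607)²·(1−174/2998)·23.32/174 = 0.0036602006
  → Var(ȳ_str) = 0.081723472.
Var(ȳ_srs) = (1 − 1663/17607)·228.2/1663 = 0.12426113.
deff = 0.081723472 / 0.12426113 = 0.6577.

0.6577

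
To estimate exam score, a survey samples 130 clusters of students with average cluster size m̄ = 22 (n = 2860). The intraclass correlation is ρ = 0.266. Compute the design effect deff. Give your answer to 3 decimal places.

deff = 1 + (22 − 1)·0.266 = 1 + 5.586 = 6.586.

6.586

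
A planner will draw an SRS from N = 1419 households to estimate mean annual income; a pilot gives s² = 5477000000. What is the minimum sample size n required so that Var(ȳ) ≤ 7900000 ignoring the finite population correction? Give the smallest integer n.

Without fpc, n₀ = s²/D = 5477000000/7900000 = 693.2911.
Rounding up, n = 694.

694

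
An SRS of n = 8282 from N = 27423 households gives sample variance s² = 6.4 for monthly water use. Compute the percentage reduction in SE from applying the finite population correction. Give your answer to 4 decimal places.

16.4542

f = n/N = 8282/27423 = 0.30200926.
SE_no-fpc = √(s²/n) = 0.027798565; SE_fpc = √((1−f)s²/n) = 0.023224544.
Ratio = √(1−f) = 0.83545840. Reduction = 100·(1 − 0.83545840) = 16.4542%.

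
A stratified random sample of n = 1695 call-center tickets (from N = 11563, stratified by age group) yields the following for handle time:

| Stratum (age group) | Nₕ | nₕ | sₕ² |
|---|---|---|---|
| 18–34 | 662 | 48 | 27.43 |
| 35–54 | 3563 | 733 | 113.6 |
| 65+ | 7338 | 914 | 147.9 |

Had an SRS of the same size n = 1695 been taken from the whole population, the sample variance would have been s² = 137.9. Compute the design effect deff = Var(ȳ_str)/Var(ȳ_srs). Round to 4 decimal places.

1.0151

Var(ȳ_str) = Σ Wₕ²(1−fₕ)sₕ²/nₕ with Wₕ = Nₕ/11563:
  18–34: (662/11563)²·(1−48/662)·27.43/48 = 0.0017372802
  35–54: (3563/11563)²·(1−733/3563)·113.6/733 = 0.011687875
  65+: (7338/11563)²·(1−914/7338)·147.9/914 = 0.057051119
  → Var(ȳ_str) = 0.070476274.
Var(ȳ_srs) = (1 − 1695/11563)·137.9/1695 = 0.069430961.
deff = 0.070476274 / 0.069430961 = 1.0151.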